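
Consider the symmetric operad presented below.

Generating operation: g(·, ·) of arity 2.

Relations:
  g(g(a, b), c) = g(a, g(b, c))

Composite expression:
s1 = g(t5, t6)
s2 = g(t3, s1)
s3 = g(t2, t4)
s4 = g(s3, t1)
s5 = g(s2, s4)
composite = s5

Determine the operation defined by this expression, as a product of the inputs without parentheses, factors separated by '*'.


t3 * t5 * t6 * t2 * t4 * t1

All parenthesizations of g agree; list the t-inputs left to right.
g(t5, t6) spells out as t5 * t6
g(t3, g(t5, t6)) spells out as t3 * t5 * t6
g(t2, t4) spells out as t2 * t4
g(g(t2, t4), t1) spells out as t2 * t4 * t1
g(g(t3, g(t5, t6)), g(g(t2, t4), t1)) spells out as t3 * t5 * t6 * t2 * t4 * t1


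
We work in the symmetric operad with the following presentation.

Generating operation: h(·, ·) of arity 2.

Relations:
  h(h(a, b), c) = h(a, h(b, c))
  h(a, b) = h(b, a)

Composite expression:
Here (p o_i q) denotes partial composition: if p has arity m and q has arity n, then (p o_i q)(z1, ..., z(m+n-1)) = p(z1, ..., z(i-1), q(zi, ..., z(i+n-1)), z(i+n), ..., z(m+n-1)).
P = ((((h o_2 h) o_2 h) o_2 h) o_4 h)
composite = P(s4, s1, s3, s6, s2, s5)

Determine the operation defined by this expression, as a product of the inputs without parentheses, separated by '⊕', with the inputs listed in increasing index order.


s1 ⊕ s2 ⊕ s3 ⊕ s4 ⊕ s5 ⊕ s6

Reordering under h is free, so list the s-inputs canonically.
h(s1, s3) unparenthesizes to s1 ⊕ s3
h(s6, s2) unparenthesizes to s6 ⊕ s2
h(h(s1, s3), h(s6, s2)) unparenthesizes to s1 ⊕ s3 ⊕ s6 ⊕ s2
h(h(h(s1, s3), h(s6, s2)), s5) unparenthesizes to s1 ⊕ s3 ⊕ s6 ⊕ s2 ⊕ s5
h(s4, h(h(h(s1, s3), h(s6, s2)), s5)) unparenthesizes to s4 ⊕ s1 ⊕ s3 ⊕ s6 ⊕ s2 ⊕ s5
commutativity sorts the factors: s1 ⊕ s2 ⊕ s3 ⊕ s4 ⊕ s5 ⊕ s6


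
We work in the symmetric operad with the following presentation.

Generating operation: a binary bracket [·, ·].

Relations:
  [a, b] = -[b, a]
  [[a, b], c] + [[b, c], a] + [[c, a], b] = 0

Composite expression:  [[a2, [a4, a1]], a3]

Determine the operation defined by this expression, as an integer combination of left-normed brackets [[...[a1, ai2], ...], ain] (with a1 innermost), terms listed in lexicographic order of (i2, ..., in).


[[[a1, a4], a2], a3]

Expand each bracket as ab - ba; the a1-initial words give the coefficients.
Composite bracket: [[a2, [a4, a1]], a3]
Expanding via [a, b] = ab - ba: 8 signed words (2^3 = 8).
Words beginning with a1 determine it all:
  sign of a1a4a2a3 is +1, so it contributes +[[[a1, a4], a2], a3]


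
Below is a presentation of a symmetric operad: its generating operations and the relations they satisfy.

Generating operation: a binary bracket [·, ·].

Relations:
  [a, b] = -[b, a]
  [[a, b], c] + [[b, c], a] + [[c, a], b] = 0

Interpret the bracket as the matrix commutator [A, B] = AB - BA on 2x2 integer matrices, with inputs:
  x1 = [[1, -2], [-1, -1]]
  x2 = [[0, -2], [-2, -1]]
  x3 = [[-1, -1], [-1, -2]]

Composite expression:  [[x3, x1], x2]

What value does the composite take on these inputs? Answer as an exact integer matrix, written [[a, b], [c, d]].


[x3, x1] = [[-1, 0], [-1, 1]]
[[x3, x1], x2] = [[-2, 4], [-5, 2]]

[[-2, 4], [-5, 2]]


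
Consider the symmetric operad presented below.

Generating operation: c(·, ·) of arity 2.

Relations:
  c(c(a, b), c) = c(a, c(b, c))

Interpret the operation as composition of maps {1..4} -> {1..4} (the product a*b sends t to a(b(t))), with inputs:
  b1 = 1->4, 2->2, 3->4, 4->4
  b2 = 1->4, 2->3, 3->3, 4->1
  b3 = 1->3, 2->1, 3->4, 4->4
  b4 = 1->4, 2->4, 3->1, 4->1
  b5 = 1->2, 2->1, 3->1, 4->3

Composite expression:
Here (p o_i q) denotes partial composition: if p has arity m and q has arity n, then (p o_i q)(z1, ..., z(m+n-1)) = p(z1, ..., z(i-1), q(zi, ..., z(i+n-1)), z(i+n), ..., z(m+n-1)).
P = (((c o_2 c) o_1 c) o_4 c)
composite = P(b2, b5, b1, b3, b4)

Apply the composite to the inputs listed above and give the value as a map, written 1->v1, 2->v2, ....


1->3, 2->3, 3->3, 4->3

c(b2, b5) = 1->3, 2->4, 3->4, 4->3
c(b3, b4) = 1->4, 2->4, 3->3, 4->3
c(b1, c(b3, b4)) = 1->4, 2->4, 3->4, 4->4
c(c(b2, b5), c(b1, c(b3, b4))) = 1->3, 2->3, 3->3, 4->3


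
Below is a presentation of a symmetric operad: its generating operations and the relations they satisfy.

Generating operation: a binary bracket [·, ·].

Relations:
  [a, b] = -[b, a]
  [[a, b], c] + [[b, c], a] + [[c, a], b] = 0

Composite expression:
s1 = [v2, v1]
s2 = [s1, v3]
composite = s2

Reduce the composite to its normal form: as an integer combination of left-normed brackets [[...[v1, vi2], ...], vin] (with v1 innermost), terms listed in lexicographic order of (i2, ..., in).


-[[v1, v2], v3]

Expand each bracket as ab - ba; the v1-initial words give the coefficients.
Composite bracket: [[v2, v1], v3]
Expanding via [a, b] = ab - ba: 4 signed words (2^2 = 4).
Collect the words opening with v1:
  sign of v1v2v3 is -1, so it contributes -[[v1, v2], v3]


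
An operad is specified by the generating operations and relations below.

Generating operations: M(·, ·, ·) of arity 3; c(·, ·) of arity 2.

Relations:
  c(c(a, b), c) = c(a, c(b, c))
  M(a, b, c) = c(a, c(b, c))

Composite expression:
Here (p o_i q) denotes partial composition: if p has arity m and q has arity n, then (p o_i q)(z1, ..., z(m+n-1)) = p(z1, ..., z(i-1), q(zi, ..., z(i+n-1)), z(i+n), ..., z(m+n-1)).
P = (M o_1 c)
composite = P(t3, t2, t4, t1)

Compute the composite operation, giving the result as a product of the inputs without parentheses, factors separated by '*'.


The M-tree's shape is irrelevant; the t-reading-order decides.
c(t3, t2) unparenthesizes to t3 * t2
M(c(t3, t2), t4, t1) unparenthesizes to t3 * t2 * t4 * t1

t3 * t2 * t4 * t1


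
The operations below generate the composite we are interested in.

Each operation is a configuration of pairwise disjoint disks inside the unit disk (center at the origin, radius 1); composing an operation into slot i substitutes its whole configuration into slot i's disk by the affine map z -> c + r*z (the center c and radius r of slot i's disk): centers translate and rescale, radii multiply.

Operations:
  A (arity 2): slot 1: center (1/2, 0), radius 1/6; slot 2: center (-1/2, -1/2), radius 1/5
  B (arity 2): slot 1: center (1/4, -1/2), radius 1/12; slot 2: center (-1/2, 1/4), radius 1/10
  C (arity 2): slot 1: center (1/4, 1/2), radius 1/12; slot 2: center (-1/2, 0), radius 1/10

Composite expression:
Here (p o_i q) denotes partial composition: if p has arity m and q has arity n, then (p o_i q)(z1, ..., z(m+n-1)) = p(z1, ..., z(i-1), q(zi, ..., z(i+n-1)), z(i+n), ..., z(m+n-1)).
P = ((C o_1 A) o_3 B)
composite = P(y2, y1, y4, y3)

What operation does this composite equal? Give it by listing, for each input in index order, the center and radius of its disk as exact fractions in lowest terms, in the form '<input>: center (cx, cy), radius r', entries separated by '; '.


Below C, radii multiply path by path; the y-disk centers shift.
tracing y2 down its 2-map path: center (7/24, 1/2), radius 1/72
tracing y1 down its 2-map path: center (5/24, 11/24), radius 1/60
tracing y4 down its 2-map path: center (-19/40, -1/20), radius 1/120
tracing y3 down its 2-map path: center (-11/20, 1/40), radius 1/100

y1: center (5/24, 11/24), radius 1/60; y2: center (7/24, 1/2), radius 1/72; y3: center (-11/20, 1/40), radius 1/100; y4: center (-19/40, -1/20), radius 1/120


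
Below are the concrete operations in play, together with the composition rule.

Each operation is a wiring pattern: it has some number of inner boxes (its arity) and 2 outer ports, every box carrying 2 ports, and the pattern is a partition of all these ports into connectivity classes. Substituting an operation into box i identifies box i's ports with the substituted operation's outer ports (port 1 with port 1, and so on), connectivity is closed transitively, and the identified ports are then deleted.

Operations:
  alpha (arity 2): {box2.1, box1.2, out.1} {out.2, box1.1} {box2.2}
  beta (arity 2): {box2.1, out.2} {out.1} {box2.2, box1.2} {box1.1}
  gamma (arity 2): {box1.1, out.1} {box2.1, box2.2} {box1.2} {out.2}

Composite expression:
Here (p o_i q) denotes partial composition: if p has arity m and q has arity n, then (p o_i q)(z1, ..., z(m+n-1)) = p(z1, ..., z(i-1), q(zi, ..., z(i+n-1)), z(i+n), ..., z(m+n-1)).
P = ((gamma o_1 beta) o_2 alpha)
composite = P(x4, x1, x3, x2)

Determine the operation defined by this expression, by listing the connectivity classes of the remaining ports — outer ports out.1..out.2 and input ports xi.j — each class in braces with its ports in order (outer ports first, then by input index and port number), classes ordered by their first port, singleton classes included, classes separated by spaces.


{out.1} {out.2} {x1.1, x4.2} {x1.2, x3.1} {x2.1, x2.2} {x3.2} {x4.1}

Connectivity passes through glued gamma-boundaries; trace each wire chain.
through alpha, on inputs (x1, x3): {out.1, x1.2, x3.1} {out.2, x1.1} {x3.2} (out.j = stage outer ports)
through beta, on inputs (x4, x1, x3): {out.1} {out.2, x1.2, x3.1} {x1.1, x4.2} {x3.2} {x4.1} (out.j = stage outer ports)
through gamma, on inputs (x4, x1, x3, x2): {out.1} {out.2} {x1.1, x4.2} {x1.2, x3.1} {x2.1, x2.2} {x3.2} {x4.1} (out.j = stage outer ports)


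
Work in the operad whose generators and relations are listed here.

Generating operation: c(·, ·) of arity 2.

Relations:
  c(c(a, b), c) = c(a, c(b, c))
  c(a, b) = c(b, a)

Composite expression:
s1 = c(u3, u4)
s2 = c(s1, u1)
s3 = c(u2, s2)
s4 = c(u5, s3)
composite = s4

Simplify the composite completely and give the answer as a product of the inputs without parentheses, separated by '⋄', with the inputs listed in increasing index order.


u1 ⋄ u2 ⋄ u3 ⋄ u4 ⋄ u5

Key point: c commutes, so take the u-inputs in any fixed order.
c(u3, u4) unparenthesizes to u3 ⋄ u4
c(c(u3, u4), u1) unparenthesizes to u3 ⋄ u4 ⋄ u1
c(u2, c(c(u3, u4), u1)) unparenthesizes to u2 ⋄ u3 ⋄ u4 ⋄ u1
c(u5, c(u2, c(c(u3, u4), u1))) unparenthesizes to u5 ⋄ u2 ⋄ u3 ⋄ u4 ⋄ u1
reordering the factors by index: u1 ⋄ u2 ⋄ u3 ⋄ u4 ⋄ u5


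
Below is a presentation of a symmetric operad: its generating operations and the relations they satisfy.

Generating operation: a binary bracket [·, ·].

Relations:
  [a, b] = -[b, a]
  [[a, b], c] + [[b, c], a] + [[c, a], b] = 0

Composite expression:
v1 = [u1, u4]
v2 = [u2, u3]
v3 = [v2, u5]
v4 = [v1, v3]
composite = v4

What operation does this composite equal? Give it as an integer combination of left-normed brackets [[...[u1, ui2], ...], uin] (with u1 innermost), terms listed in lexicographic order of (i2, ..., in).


Expand each bracket as ab - ba; the u1-initial words give the coefficients.
Composite bracket: [[u1, u4], [[u2, u3], u5]]
Each bracket splits as ab - ba, giving 16 signed words (2^4 = 16).
Only words starting with u1 matter:
  sign of u1u4u2u3u5 is +1, so it contributes +[[[[u1, u4], u2], u3], u5]
  sign of u1u4u3u2u5 is -1, so it contributes -[[[[u1, u4], u3], u2], u5]
  sign of u1u4u5u2u3 is -1, so it contributes -[[[[u1, u4], u5], u2], u3]
  sign of u1u4u5u3u2 is +1, so it contributes +[[[[u1, u4], u5], u3], u2]

[[[[u1, u4], u2], u3], u5] - [[[[u1, u4], u3], u2], u5] - [[[[u1, u4], u5], u2], u3] + [[[[u1, u4], u5], u3], u2]


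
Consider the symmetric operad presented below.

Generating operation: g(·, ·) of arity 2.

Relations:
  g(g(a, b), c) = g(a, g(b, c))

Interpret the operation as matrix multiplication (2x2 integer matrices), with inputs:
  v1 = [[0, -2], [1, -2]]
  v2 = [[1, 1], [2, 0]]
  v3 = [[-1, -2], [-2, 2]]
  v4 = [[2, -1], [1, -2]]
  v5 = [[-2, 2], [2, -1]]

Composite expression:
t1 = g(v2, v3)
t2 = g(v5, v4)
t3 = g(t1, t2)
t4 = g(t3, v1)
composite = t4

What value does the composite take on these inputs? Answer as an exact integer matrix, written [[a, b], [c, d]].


[[6, -24], [4, 8]]

g(v2, v3) = [[-3, 0], [-2, -4]]
g(v5, v4) = [[-2, -2], [3, 0]]
g(g(v2, v3), g(v5, v4)) = [[6, 6], [-8, 4]]
g(g(g(v2, v3), g(v5, v4)), v1) = [[6, -24], [4, 8]]


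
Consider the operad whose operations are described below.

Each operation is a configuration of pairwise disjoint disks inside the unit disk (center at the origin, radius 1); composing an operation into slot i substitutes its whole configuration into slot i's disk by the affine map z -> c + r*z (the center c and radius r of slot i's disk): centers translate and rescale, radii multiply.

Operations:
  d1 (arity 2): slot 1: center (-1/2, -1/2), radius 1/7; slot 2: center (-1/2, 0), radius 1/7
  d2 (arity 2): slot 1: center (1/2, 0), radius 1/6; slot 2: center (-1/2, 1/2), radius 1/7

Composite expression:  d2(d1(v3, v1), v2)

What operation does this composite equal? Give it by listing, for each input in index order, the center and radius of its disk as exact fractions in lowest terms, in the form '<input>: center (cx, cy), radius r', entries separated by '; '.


v1: center (5/12, 0), radius 1/42; v2: center (-1/2, 1/2), radius 1/7; v3: center (5/12, -1/12), radius 1/42

Nesting under d2 composes maps z -> c + r*z down each v-path.
v3 passes through 2 substitutions, ending at center (5/12, -1/12), radius 1/42
v1 passes through 2 substitutions, ending at center (5/12, 0), radius 1/42
v2 passes through 1 substitution, ending at center (-1/2, 1/2), radius 1/7


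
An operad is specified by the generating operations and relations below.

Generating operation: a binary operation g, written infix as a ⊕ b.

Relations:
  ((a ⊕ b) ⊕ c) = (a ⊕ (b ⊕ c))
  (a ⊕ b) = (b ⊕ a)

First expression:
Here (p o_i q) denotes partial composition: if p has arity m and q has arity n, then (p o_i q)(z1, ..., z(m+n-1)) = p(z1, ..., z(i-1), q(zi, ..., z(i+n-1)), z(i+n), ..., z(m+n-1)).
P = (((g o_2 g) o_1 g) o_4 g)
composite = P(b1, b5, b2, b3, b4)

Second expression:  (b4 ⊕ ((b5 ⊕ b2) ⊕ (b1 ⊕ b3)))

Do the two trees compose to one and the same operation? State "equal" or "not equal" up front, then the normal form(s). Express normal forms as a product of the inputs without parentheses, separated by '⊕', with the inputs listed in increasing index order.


equal; the common form is b1 ⊕ b2 ⊕ b3 ⊕ b4 ⊕ b5


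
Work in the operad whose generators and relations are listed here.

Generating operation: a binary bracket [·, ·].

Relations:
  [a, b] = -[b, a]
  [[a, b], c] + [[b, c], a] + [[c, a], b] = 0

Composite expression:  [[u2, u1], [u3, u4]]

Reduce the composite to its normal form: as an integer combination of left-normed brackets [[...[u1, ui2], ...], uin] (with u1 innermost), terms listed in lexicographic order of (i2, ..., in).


-[[[u1, u2], u3], u4] + [[[u1, u2], u4], u3]

Antisymmetry and Jacobi reduce to u1-anchored left-normed brackets.
Composite bracket: [[u2, u1], [u3, u4]]
Expanding via [a, b] = ab - ba: 8 signed words (2^3 = 8).
Words beginning with u1 determine it all:
  u1u2u3u4 (sign -1) contributes -[[[u1, u2], u3], u4]
  u1u2u4u3 (sign +1) contributes +[[[u1, u2], u4], u3]


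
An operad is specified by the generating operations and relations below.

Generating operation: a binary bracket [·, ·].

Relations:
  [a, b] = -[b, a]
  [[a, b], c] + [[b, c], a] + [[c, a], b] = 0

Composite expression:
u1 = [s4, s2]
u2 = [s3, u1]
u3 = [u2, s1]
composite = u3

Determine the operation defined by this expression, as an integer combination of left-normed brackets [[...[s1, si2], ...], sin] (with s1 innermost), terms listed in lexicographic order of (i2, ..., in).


-[[[s1, s2], s4], s3] + [[[s1, s3], s2], s4] - [[[s1, s3], s4], s2] + [[[s1, s4], s2], s3]

Skip Jacobi rewriting: expand, keep s1-initial words, read off terms.
Composite bracket: [[s3, [s4, s2]], s1]
Expanding via [a, b] = ab - ba: 8 signed words (2^3 = 8).
Keep just the words that open with s1:
  s1s2s4s3 (sign -1) contributes -[[[s1, s2], s4], s3]
  s1s3s2s4 (sign +1) contributes +[[[s1, s3], s2], s4]
  s1s3s4s2 (sign -1) contributes -[[[s1, s3], s4], s2]
  s1s4s2s3 (sign +1) contributes +[[[s1, s4], s2], s3]


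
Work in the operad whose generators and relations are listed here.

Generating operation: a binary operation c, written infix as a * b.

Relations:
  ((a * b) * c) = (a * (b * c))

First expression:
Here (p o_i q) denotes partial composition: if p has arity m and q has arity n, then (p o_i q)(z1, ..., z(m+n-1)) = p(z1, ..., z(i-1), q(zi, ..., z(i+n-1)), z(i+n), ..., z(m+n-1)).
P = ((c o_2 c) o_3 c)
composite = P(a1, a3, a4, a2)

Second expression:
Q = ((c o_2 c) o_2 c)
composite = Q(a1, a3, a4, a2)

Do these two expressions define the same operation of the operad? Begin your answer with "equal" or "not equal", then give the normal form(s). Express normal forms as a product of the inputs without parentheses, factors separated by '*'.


equal: each reduces to a1 * a3 * a4 * a2

The first composite normalizes to a1 * a3 * a4 * a2
The second composite normalizes to a1 * a3 * a4 * a2
Same normal form: equal.


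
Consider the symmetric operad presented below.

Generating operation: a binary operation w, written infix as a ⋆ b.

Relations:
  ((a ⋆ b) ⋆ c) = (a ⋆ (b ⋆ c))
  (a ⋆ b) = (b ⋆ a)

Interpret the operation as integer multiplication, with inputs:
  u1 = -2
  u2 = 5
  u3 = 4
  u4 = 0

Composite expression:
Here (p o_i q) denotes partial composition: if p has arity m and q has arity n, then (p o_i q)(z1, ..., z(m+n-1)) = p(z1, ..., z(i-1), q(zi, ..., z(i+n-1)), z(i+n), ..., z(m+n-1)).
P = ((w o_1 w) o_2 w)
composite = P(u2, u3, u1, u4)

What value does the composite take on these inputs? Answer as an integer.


0


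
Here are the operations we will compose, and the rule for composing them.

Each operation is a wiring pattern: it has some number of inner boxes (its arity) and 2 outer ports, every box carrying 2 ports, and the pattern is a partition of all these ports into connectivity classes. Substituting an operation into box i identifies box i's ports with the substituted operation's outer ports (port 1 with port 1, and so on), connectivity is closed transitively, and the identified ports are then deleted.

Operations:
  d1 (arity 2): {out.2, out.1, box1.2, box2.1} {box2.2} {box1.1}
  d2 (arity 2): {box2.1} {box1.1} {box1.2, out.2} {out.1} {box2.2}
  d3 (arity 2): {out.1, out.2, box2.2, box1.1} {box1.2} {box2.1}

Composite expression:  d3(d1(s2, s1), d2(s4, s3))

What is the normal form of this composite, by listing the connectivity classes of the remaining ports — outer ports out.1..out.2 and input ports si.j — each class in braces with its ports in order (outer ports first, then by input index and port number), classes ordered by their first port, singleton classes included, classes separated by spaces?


{out.1, out.2, s1.1, s2.2, s4.2} {s1.2} {s2.1} {s3.1} {s3.2} {s4.1}

Connectivity passes through glued d3-boundaries; trace each wire chain.
d1 over (s2, s1) gives {out.1, out.2, s1.1, s2.2} {s1.2} {s2.1}, out.j being that stage's outer ports
d2 over (s4, s3) gives {out.1} {out.2, s4.2} {s3.1} {s3.2} {s4.1}, out.j being that stage's outer ports
d3 over (s2, s1, s4, s3) gives {out.1, out.2, s1.1, s2.2, s4.2} {s1.2} {s2.1} {s3.1} {s3.2} {s4.1}, out.j being that stage's outer ports


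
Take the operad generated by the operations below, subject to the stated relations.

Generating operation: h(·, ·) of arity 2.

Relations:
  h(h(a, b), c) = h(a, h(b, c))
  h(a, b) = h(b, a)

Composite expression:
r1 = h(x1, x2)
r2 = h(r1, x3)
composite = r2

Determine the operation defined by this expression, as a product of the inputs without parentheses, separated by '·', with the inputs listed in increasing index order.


With h associative and commutative, the x-input set is all that matters.
h(x1, x2) linearizes to x1 · x2
h(h(x1, x2), x3) linearizes to x1 · x2 · x3
sorting the factors by input index: x1 · x2 · x3

x1 · x2 · x3


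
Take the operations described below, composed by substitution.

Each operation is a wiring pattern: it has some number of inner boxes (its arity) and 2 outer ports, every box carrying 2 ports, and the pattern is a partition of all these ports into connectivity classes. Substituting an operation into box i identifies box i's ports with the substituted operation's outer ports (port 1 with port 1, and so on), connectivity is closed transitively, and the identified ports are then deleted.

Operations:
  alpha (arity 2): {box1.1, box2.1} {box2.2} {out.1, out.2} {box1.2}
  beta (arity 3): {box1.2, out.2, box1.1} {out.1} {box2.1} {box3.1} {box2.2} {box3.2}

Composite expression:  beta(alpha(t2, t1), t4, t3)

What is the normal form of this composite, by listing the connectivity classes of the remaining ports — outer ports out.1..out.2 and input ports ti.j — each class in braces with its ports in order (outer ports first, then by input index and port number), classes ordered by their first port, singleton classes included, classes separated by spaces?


After gluing at beta, chains via deleted ports link the t-ports.
through alpha, on inputs (t2, t1): {out.1, out.2} {t1.1, t2.1} {t1.2} {t2.2} (out.j = stage outer ports)
through beta, on inputs (t2, t1, t4, t3): {out.1} {out.2} {t1.1, t2.1} {t1.2} {t2.2} {t3.1} {t3.2} {t4.1} {t4.2} (out.j = stage outer ports)

{out.1} {out.2} {t1.1, t2.1} {t1.2} {t2.2} {t3.1} {t3.2} {t4.1} {t4.2}


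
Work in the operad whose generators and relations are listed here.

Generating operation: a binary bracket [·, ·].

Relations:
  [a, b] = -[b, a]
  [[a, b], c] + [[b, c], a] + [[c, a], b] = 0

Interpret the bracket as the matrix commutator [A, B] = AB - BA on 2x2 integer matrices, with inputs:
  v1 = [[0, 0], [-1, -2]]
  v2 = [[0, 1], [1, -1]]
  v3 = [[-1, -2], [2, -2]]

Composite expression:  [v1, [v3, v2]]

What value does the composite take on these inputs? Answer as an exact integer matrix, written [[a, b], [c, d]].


[v3, v2] = [[-4, 3], [1, 4]]
[v1, [v3, v2]] = [[3, 6], [6, -3]]

[[3, 6], [6, -3]]


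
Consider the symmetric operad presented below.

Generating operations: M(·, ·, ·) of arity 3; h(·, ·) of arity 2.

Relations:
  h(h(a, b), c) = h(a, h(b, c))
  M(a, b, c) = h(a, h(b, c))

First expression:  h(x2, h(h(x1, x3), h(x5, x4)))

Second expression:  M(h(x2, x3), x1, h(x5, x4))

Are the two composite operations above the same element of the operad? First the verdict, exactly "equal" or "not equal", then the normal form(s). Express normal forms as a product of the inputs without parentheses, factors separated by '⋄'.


The first expression reduces to x2 ⋄ x1 ⋄ x3 ⋄ x5 ⋄ x4
The second expression reduces to x2 ⋄ x3 ⋄ x1 ⋄ x5 ⋄ x4
Different reductions; not equal.

not equal — first x2 ⋄ x1 ⋄ x3 ⋄ x5 ⋄ x4, second x2 ⋄ x3 ⋄ x1 ⋄ x5 ⋄ x4


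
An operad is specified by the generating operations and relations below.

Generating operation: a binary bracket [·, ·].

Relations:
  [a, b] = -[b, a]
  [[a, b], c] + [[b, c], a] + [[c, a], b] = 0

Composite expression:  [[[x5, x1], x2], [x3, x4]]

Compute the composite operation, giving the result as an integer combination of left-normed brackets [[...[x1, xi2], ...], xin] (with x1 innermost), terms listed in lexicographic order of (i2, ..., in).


-[[[[x1, x5], x2], x3], x4] + [[[[x1, x5], x2], x4], x3]

Left-normed coefficients sit on the x1-initial expansion words.
Composite bracket: [[[x5, x1], x2], [x3, x4]]
Under [a, b] = ab - ba we get 16 signed associative words (2^4 = 16).
Only words starting with x1 matter:
  x1x5x2x3x4 appears with sign -1, giving the term -[[[[x1, x5], x2], x3], x4]
  x1x5x2x4x3 appears with sign +1, giving the term +[[[[x1, x5], x2], x4], x3]


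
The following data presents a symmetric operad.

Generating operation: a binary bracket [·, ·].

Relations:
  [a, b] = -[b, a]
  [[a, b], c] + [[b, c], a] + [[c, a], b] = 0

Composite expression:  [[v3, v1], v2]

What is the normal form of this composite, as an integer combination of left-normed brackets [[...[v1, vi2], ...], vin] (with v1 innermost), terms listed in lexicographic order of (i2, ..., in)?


-[[v1, v3], v2]

A multilinear Lie element is pinned by v1-initial words (v1 innermost).
Composite bracket: [[v3, v1], v2]
Under [a, b] = ab - ba we get 4 signed associative words (2^2 = 4).
The v1-initial words carry the normal form:
  word v1v3v2 has sign -1, contributing -[[v1, v3], v2]


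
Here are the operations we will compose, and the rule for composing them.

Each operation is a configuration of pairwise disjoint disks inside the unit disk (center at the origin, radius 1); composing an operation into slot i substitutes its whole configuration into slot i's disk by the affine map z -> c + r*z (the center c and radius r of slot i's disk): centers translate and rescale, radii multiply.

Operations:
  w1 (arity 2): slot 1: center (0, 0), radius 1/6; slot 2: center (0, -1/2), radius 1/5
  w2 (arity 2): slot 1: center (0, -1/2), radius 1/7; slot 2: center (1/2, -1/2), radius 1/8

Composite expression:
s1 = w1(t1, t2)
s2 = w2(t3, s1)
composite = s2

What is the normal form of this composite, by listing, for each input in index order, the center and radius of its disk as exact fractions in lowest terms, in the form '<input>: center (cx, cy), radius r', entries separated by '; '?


t1: center (1/2, -1/2), radius 1/48; t2: center (1/2, -9/16), radius 1/40; t3: center (0, -1/2), radius 1/7

Follow each t-input down from w2: c' goes to c + r*c', radius to r*r'.
t3: after 1 affine step, its disk has center (0, -1/2), radius 1/7
t1: after 2 affine steps, its disk has center (1/2, -1/2), radius 1/48
t2: after 2 affine steps, its disk has center (1/2, -9/16), radius 1/40


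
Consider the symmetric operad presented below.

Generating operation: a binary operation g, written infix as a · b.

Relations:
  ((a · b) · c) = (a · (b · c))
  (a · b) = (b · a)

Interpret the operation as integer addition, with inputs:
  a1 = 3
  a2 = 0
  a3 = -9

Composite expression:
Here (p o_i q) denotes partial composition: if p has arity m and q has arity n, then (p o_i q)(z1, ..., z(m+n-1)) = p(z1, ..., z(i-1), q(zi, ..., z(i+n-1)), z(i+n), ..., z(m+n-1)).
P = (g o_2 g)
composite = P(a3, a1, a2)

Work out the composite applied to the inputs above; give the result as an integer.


-6

(a1 · a2) = 3
(a3 · (a1 · a2)) = -6


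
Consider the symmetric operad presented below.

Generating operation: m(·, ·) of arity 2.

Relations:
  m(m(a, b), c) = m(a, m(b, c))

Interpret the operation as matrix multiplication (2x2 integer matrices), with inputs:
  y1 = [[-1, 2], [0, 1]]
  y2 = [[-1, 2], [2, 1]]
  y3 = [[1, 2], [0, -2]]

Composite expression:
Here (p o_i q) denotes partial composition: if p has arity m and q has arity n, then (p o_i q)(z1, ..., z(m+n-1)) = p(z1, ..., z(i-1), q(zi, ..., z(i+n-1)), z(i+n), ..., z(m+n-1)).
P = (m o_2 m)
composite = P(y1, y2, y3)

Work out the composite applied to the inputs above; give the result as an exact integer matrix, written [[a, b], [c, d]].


m(y2, y3) = [[-1, -6], [2, 2]]
m(y1, m(y2, y3)) = [[5, 10], [2, 2]]

[[5, 10], [2, 2]]


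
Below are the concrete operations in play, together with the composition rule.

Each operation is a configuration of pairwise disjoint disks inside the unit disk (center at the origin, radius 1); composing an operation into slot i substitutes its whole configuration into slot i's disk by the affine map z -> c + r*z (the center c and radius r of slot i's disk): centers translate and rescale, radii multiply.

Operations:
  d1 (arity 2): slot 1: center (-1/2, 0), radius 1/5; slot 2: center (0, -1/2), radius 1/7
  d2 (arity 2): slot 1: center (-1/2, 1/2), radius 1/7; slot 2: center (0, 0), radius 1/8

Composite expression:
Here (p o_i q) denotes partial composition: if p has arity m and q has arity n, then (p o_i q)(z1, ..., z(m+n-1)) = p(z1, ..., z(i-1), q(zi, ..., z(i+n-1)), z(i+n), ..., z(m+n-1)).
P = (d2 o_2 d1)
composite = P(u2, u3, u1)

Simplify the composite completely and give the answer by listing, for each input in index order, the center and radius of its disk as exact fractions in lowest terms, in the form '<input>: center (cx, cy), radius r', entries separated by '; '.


u1: center (0, -1/16), radius 1/56; u2: center (-1/2, 1/2), radius 1/7; u3: center (-1/16, 0), radius 1/40


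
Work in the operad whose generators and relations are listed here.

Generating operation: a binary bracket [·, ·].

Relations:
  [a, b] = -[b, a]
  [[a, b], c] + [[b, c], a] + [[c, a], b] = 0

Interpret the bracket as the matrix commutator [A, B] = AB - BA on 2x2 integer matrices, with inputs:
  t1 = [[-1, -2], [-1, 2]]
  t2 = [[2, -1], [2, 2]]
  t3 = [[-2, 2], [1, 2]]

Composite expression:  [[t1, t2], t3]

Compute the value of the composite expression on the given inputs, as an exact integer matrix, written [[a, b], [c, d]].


[[-9, -8], [-14, 9]]

[t1, t2] = [[-5, 3], [6, 5]]
[[t1, t2], t3] = [[-9, -8], [-14, 9]]


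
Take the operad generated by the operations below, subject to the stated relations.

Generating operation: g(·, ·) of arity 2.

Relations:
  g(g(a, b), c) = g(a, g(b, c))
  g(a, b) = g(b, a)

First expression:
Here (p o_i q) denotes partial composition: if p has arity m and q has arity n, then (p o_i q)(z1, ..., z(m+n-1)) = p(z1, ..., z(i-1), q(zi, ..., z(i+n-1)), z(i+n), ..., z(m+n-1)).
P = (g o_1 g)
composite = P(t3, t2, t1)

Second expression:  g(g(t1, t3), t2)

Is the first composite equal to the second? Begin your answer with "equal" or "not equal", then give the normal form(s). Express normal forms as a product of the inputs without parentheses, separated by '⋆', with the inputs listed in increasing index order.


equal — both sides give t1 ⋆ t2 ⋆ t3

Reducing the first expression gives t1 ⋆ t2 ⋆ t3
Reducing the second expression gives t1 ⋆ t2 ⋆ t3
Identical normal forms: equal.


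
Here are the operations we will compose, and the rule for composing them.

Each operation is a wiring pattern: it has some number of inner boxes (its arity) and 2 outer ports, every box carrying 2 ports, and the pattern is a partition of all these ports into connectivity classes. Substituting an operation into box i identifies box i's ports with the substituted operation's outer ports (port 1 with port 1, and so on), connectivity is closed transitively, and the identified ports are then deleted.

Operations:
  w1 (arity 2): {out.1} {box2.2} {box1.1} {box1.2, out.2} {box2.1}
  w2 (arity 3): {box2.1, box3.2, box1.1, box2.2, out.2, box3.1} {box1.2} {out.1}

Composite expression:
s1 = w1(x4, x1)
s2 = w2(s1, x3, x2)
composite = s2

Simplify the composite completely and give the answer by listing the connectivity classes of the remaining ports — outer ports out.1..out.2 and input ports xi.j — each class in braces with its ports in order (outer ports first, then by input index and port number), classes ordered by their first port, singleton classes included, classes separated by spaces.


Reachability decides: close wires over w2-identified ports.
w1 over (x4, x1) gives {out.1} {out.2, x4.2} {x1.1} {x1.2} {x4.1}, out.j being that stage's outer ports
w2 over (x4, x1, x3, x2) gives {out.1} {out.2, x2.1, x2.2, x3.1, x3.2} {x1.1} {x1.2} {x4.1} {x4.2}, out.j being that stage's outer ports

{out.1} {out.2, x2.1, x2.2, x3.1, x3.2} {x1.1} {x1.2} {x4.1} {x4.2}


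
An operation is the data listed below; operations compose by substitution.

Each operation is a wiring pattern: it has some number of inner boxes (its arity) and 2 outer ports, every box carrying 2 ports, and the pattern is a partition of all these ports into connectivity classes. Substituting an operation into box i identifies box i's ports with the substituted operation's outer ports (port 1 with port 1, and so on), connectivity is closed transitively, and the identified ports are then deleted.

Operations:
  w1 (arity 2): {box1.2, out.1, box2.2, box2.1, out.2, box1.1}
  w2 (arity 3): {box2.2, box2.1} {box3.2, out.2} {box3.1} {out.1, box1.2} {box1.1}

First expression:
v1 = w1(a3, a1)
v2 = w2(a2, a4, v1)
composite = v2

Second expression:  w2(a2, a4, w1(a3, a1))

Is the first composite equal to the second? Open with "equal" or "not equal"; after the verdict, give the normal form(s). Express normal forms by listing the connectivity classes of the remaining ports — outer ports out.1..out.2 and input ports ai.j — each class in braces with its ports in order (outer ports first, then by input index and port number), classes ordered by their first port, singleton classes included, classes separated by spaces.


equal: each reduces to {out.1, a2.2} {out.2, a1.1, a1.2, a3.1, a3.2} {a2.1} {a4.1, a4.2}


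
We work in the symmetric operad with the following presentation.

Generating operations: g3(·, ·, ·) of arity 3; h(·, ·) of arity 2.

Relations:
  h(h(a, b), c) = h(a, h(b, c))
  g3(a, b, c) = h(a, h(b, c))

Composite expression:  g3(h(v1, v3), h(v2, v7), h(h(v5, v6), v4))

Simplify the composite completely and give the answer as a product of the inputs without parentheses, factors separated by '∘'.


Under associativity of g3, the answer is the v's in reading order.
h(v1, v3) reduces to v1 ∘ v3
h(v2, v7) reduces to v2 ∘ v7
h(v5, v6) reduces to v5 ∘ v6
h(h(v5, v6), v4) reduces to v5 ∘ v6 ∘ v4
g3(h(v1, v3), h(v2, v7), h(h(v5, v6), v4)) reduces to v1 ∘ v3 ∘ v2 ∘ v7 ∘ v5 ∘ v6 ∘ v4

v1 ∘ v3 ∘ v2 ∘ v7 ∘ v5 ∘ v6 ∘ v4


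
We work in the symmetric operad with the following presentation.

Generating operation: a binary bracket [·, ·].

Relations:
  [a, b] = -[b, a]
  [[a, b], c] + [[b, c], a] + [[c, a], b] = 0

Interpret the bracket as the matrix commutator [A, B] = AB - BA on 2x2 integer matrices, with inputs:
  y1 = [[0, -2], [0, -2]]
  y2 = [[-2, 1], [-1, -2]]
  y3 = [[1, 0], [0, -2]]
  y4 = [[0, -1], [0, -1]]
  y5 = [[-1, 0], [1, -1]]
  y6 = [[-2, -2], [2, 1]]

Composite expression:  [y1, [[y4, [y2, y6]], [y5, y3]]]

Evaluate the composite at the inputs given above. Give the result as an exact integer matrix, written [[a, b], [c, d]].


[y2, y6] = [[0, 3], [3, 0]]
[y4, [y2, y6]] = [[-3, 3], [-3, 3]]
[y5, y3] = [[0, 0], [3, 0]]
[[y4, [y2, y6]], [y5, y3]] = [[9, 0], [18, -9]]
[y1, [[y4, [y2, y6]], [y5, y3]]] = [[-36, 36], [-36, 36]]

[[-36, 36], [-36, 36]]


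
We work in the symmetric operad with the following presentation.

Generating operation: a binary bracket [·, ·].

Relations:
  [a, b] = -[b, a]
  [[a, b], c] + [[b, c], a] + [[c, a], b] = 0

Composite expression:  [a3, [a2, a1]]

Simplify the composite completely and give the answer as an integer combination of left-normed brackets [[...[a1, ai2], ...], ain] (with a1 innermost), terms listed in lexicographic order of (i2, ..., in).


Expand each bracket as ab - ba; the a1-initial words give the coefficients.
Composite bracket: [a3, [a2, a1]]
Applying ab - ba throughout gives 4 signed words (2^2 = 4).
The a1-initial words carry the normal form:
  the word a1a2a3 carries sign +1 and contributes +[[a1, a2], a3]

[[a1, a2], a3]


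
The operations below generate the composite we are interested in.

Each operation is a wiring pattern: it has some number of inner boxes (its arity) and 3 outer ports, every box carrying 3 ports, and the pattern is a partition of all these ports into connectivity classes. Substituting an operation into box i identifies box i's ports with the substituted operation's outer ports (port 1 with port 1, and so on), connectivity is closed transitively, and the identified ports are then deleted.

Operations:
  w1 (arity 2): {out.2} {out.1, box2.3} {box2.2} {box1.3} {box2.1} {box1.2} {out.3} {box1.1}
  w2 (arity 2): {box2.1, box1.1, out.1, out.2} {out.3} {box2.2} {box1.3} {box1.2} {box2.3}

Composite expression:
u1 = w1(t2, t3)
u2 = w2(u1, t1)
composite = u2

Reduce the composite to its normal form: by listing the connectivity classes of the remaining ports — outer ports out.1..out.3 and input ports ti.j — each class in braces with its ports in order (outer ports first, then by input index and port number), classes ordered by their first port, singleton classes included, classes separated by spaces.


Connectivity passes through glued w2-boundaries; trace each wire chain.
composing w1 on (t2, t3), with out.j its own outer ports: {out.1, t3.3} {out.2} {out.3} {t2.1} {t2.2} {t2.3} {t3.1} {t3.2}
composing w2 on (t2, t3, t1), with out.j its own outer ports: {out.1, out.2, t1.1, t3.3} {out.3} {t1.2} {t1.3} {t2.1} {t2.2} {t2.3} {t3.1} {t3.2}

{out.1, out.2, t1.1, t3.3} {out.3} {t1.2} {t1.3} {t2.1} {t2.2} {t2.3} {t3.1} {t3.2}


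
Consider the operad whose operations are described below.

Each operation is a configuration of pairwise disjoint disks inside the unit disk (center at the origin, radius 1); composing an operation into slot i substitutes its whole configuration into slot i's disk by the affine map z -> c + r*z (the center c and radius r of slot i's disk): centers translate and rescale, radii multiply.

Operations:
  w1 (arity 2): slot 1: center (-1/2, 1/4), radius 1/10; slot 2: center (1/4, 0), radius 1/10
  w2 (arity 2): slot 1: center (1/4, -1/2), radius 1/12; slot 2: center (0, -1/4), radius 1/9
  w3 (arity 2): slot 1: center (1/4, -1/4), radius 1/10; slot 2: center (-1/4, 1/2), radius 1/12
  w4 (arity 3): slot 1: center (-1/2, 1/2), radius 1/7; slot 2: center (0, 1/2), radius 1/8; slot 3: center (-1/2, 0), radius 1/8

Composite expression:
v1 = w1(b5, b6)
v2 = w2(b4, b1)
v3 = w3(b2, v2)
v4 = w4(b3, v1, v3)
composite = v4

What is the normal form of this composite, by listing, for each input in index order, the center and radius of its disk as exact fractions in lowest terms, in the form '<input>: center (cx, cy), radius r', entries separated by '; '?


Affine substitution under w4: radii multiply and b-centers shift.
b3: after 1 affine step, its disk has center (-1/2, 1/2), radius 1/7
b5: after 2 affine steps, its disk has center (-1/16, 17/32), radius 1/80
b6: after 2 affine steps, its disk has center (1/32, 1/2), radius 1/80
b2: after 2 affine steps, its disk has center (-15/32, -1/32), radius 1/80
b4: after 3 affine steps, its disk has center (-203/384, 11/192), radius 1/1152
b1: after 3 affine steps, its disk has center (-17/32, 23/384), radius 1/864

b1: center (-17/32, 23/384), radius 1/864; b2: center (-15/32, -1/32), radius 1/80; b3: center (-1/2, 1/2), radius 1/7; b4: center (-203/384, 11/192), radius 1/1152; b5: center (-1/16, 17/32), radius 1/80; b6: center (1/32, 1/2), radius 1/80


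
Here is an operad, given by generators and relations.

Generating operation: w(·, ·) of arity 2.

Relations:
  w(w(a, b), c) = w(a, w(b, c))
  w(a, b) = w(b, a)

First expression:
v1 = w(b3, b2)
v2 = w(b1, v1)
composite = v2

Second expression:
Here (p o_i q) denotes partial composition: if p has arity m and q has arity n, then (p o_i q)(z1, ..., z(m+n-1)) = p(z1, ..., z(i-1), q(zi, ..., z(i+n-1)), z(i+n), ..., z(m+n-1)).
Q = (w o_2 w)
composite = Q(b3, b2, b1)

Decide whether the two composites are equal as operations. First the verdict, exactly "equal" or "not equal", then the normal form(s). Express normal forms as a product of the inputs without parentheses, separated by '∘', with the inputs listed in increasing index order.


equal; both compose to b1 ∘ b2 ∘ b3

In normal form, the first expression is b1 ∘ b2 ∘ b3
In normal form, the second expression is b1 ∘ b2 ∘ b3
Identical normal forms: equal.


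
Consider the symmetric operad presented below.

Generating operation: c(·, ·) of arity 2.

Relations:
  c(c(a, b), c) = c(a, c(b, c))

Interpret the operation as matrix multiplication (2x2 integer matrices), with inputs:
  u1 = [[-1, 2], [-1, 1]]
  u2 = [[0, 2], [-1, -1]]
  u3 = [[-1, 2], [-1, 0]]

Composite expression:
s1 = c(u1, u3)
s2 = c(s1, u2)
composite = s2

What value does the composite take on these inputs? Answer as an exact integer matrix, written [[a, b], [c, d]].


[[2, 0], [2, 2]]

c(u1, u3) = [[-1, -2], [0, -2]]
c(c(u1, u3), u2) = [[2, 0], [2, 2]]


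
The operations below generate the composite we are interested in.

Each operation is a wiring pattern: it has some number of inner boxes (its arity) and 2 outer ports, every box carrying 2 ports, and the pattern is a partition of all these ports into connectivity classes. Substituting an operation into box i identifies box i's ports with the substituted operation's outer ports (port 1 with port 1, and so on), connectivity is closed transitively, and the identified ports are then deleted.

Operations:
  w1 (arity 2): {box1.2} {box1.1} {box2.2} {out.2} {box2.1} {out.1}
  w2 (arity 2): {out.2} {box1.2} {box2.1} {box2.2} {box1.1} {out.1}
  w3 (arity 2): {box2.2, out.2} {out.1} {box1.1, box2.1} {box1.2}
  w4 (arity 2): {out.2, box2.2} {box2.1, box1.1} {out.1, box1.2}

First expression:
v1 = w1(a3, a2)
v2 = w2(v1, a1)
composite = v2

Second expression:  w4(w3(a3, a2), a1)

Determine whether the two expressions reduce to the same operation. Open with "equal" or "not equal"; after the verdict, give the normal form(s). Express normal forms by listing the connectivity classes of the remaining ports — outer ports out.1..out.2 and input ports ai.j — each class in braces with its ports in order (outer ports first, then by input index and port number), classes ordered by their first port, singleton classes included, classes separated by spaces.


not equal; first: {out.1} {out.2} {a1.1} {a1.2} {a2.1} {a2.2} {a3.1} {a3.2}; second: {out.1, a2.2} {out.2, a1.2} {a1.1} {a2.1, a3.1} {a3.2}
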